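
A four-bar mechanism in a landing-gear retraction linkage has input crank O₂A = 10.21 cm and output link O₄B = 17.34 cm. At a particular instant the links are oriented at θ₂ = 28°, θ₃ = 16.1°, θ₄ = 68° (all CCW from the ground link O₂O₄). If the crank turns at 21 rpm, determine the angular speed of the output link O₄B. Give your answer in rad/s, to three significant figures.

0.339

ω₂ = 2.199 rad/s (from 21 rpm).
Differentiating the loop-closure r₂e^{iθ₂}+r₃e^{iθ₃}=r₁+r₄e^{iθ₄} gives r₂ω₂e^{iθ₂}+r₃ω₃e^{iθ₃}=r₄ω₄e^{iθ₄}.
Eliminating the other unknown: ω₄ = r₂ω₂ sin(θ₂−θ₃) / [r₄ sin(θ₄−θ₃)].
Numerator sine = +0.20620; denominator sine = +0.78694.
Result = 0.1021·2.199·(+0.20620) / (0.1734·(+0.78694)) = +0.3393 rad/s; magnitude 0.3393 rad/s.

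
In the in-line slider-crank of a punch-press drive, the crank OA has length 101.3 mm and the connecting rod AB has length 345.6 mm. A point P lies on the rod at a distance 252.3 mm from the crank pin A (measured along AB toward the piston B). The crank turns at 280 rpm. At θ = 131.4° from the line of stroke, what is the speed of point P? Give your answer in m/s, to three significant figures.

ω = 29.32 rad/s.  Crank-pin speed |V_A| = rω = 2.9703 m/s, perpendicular to OA.
Rod angle: sinφ = −(r/L) sinθ ⇒ φ = -12.701°; ω_rod = −rω cosθ/√(L²−r²sin²θ) = +5.8262 rad/s.
V_P = V_A + ω_rod × AP, with AP = 0.2523 m along the rod.
Components: V_Px = −rω sinθ − a·ω_rod·sinφ = -1.9048 m/s;  V_Py = rω cosθ + a·ω_rod·cosφ = -0.53029 m/s.
|V_P| = √(V_Px² + V_Py²) = 1.9773 m/s.

1.98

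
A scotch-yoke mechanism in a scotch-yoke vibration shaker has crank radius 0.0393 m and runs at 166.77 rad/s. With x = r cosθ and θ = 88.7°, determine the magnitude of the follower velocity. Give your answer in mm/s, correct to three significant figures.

6550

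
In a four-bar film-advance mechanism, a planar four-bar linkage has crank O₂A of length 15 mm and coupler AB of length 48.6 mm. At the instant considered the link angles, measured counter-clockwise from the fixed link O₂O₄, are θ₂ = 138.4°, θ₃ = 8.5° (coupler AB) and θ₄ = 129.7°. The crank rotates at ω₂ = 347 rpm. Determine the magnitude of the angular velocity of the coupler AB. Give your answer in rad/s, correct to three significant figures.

ω₂ = 36.34 rad/s (from 347 rpm).
Differentiating the loop-closure r₂e^{iθ₂}+r₃e^{iθ₃}=r₁+r₄e^{iθ₄} gives r₂ω₂e^{iθ₂}+r₃ω₃e^{iθ₃}=r₄ω₄e^{iθ₄}.
Eliminating the other unknown: ω₃ = r₂ω₂ sin(θ₄−θ₂) / [r₃ sin(θ₃−θ₄)].
Numerator sine = -0.15126; denominator sine = -0.85536.
Result = 0.015·36.34·(-0.15126) / (0.0486·(-0.85536)) = +1.9833 rad/s; magnitude 1.9833 rad/s.

1.98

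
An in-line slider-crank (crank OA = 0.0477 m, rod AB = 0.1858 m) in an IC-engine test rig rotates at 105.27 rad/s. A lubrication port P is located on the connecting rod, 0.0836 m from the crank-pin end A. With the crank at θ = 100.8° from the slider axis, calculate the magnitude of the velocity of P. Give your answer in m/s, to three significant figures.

4.85

ω = 105.3 rad/s.  Crank-pin speed |V_A| = rω = 5.0214 m/s, perpendicular to OA.
Rod angle: sinφ = −(r/L) sinθ ⇒ φ = -14.607°; ω_rod = −rω cosθ/√(L²−r²sin²θ) = +5.2333 rad/s.
V_P = V_A + ω_rod × AP, with AP = 0.0836 m along the rod.
Components: V_Px = −rω sinθ − a·ω_rod·sinφ = -4.8221 m/s;  V_Py = rω cosθ + a·ω_rod·cosφ = -0.51755 m/s.
|V_P| = √(V_Px² + V_Py²) = 4.8498 m/s.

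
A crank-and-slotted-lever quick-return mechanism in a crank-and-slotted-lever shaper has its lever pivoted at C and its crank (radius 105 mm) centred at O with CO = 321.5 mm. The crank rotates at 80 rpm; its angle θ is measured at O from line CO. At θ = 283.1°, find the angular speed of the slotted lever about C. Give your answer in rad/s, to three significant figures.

1.21

ω = 8.378 rad/s (from 80 rpm).
Crank pin A relative to C: A = (d + r cosθ, r sinθ); lever angle φ = atan2(r sinθ, d + r cosθ).
Differentiating tanφ: φ̇ = rω(d cosθ + r)/(d² + r² + 2dr cosθ).
d² + r² + 2dr cosθ = |CA|² = 0.12969 m²;  d cosθ + r = +0.17787 m.
|ω_lever| = |0.105·8.378·+0.17787| / 0.12969 = 1.2064 rad/s.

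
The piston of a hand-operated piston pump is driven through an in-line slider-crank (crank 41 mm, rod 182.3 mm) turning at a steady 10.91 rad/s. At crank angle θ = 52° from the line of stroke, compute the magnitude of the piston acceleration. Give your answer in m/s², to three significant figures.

2.75

ω = 10.91 rad/s
x(θ) = r cosθ + √(L² − r² sin²θ); with ω constant, a = ω²·d²x/dθ².
d²x/dθ² = −r cosθ − r²(cos2θ)/√u − r⁴ sin²2θ/(4u^{3/2}),  u = L² − r² sin²θ = 0.0321895 m².
Substituting r = 0.041 m, L = 0.1823 m, θ = 52°: d²x/dθ² = -0.023091 m.
a = ω²·d²x/dθ² = (10.91)²·(-0.023091) = -2.7484 m/s²;  |a| = 2.7484 m/s².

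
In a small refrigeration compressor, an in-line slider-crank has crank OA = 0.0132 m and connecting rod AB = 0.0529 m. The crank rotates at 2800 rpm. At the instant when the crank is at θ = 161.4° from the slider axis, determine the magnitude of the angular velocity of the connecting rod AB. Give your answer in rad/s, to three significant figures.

ω = 293.2 rad/s (converted from 2800 rpm).
The rod makes angle φ with the slider axis where L sinφ = r sinθ; differentiating, L cosφ·φ̇ = r ω cosθ.
L cosφ = √(L² − r² sin²θ) = 0.052732 m.
|ω_rod| = r ω |cosθ| / √(L² − r² sin²θ) = 0.0132·293.2·0.94777/0.052732 = 69.564 rad/s.

69.6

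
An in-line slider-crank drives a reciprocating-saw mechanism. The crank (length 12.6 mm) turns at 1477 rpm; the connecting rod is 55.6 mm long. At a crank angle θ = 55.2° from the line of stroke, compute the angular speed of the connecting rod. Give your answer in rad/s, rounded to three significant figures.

20.4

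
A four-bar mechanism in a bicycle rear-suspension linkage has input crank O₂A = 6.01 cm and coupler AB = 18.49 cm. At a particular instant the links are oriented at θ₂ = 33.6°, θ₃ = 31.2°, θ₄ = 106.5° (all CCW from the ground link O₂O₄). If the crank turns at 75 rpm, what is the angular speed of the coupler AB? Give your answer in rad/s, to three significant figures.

2.52

ω₂ = 7.854 rad/s (from 75 rpm).
Differentiating the loop-closure r₂e^{iθ₂}+r₃e^{iθ₃}=r₁+r₄e^{iθ₄} gives r₂ω₂e^{iθ₂}+r₃ω₃e^{iθ₃}=r₄ω₄e^{iθ₄}.
Eliminating the other unknown: ω₃ = r₂ω₂ sin(θ₄−θ₂) / [r₃ sin(θ₃−θ₄)].
Numerator sine = +0.95579; denominator sine = -0.96727.
Result = 0.0601·7.854·(+0.95579) / (0.1849·(-0.96727)) = -2.5226 rad/s; magnitude 2.5226 rad/s.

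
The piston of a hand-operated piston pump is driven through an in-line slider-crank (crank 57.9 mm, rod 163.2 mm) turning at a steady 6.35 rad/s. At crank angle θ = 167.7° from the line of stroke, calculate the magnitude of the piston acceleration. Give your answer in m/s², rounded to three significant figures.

1.52

ω = 6.35 rad/s
x(θ) = r cosθ + √(L² − r² sin²θ); with ω constant, a = ω²·d²x/dθ².
d²x/dθ² = −r cosθ − r²(cos2θ)/√u − r⁴ sin²2θ/(4u^{3/2}),  u = L² − r² sin²θ = 0.0264821 m².
Substituting r = 0.0579 m, L = 0.1632 m, θ = 167.7°: d²x/dθ² = +0.037727 m.
a = ω²·d²x/dθ² = (6.35)²·(+0.037727) = +1.5213 m/s²;  |a| = 1.5213 m/s².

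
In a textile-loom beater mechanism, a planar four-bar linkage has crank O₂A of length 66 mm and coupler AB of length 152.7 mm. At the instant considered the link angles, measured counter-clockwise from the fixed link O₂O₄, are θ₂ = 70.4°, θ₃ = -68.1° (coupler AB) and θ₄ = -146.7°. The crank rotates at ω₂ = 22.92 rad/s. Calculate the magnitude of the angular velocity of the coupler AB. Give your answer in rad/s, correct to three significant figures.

6.10

ω₂ = 22.92 rad/s
Differentiating the loop-closure r₂e^{iθ₂}+r₃e^{iθ₃}=r₁+r₄e^{iθ₄} gives r₂ω₂e^{iθ₂}+r₃ω₃e^{iθ₃}=r₄ω₄e^{iθ₄}.
Eliminating the other unknown: ω₃ = r₂ω₂ sin(θ₄−θ₂) / [r₃ sin(θ₃−θ₄)].
Numerator sine = +0.60321; denominator sine = +0.98027.
Result = 0.066·22.92·(+0.60321) / (0.1527·(+0.98027)) = +6.0959 rad/s; magnitude 6.0959 rad/s.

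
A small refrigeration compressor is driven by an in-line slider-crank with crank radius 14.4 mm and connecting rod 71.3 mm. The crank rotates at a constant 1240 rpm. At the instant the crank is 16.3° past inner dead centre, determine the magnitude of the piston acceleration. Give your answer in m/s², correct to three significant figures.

275

ω = 2π·1240/60 = 129.9 rad/s
x(θ) = r cosθ + √(L² − r² sin²θ); with ω constant, a = ω²·d²x/dθ².
d²x/dθ² = −r cosθ − r²(cos2θ)/√u − r⁴ sin²2θ/(4u^{3/2}),  u = L² − r² sin²θ = 0.00506736 m².
Substituting r = 0.0144 m, L = 0.0713 m, θ = 16.3°: d²x/dθ² = -0.016284 m.
a = ω²·d²x/dθ² = (129.9)²·(-0.016284) = -274.57 m/s²;  |a| = 274.57 m/s².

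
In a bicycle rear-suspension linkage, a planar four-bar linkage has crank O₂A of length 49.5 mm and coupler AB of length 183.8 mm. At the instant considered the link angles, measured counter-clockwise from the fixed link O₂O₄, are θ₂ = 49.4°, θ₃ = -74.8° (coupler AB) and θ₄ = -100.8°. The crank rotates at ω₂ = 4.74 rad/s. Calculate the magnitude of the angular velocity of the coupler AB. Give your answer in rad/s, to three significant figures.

1.45

ω₂ = 4.74 rad/s
Differentiating the loop-closure r₂e^{iθ₂}+r₃e^{iθ₃}=r₁+r₄e^{iθ₄} gives r₂ω₂e^{iθ₂}+r₃ω₃e^{iθ₃}=r₄ω₄e^{iθ₄}.
Eliminating the other unknown: ω₃ = r₂ω₂ sin(θ₄−θ₂) / [r₃ sin(θ₃−θ₄)].
Numerator sine = -0.49697; denominator sine = +0.43837.
Result = 0.0495·4.74·(-0.49697) / (0.1838·(+0.43837)) = -1.4472 rad/s; magnitude 1.4472 rad/s.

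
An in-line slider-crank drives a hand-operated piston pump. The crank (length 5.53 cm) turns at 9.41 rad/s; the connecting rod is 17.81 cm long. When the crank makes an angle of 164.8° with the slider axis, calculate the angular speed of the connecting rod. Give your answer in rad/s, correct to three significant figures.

2.83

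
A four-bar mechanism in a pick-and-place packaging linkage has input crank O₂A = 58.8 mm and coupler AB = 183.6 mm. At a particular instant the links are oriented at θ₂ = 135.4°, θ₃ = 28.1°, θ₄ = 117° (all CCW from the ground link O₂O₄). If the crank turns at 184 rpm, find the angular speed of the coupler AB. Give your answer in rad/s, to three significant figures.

ω₂ = 19.27 rad/s (from 184 rpm).
Differentiating the loop-closure r₂e^{iθ₂}+r₃e^{iθ₃}=r₁+r₄e^{iθ₄} gives r₂ω₂e^{iθ₂}+r₃ω₃e^{iθ₃}=r₄ω₄e^{iθ₄}.
Eliminating the other unknown: ω₃ = r₂ω₂ sin(θ₄−θ₂) / [r₃ sin(θ₃−θ₄)].
Numerator sine = -0.31565; denominator sine = -0.99982.
Result = 0.0588·19.27·(-0.31565) / (0.1836·(-0.99982)) = +1.9482 rad/s; magnitude 1.9482 rad/s.

1.95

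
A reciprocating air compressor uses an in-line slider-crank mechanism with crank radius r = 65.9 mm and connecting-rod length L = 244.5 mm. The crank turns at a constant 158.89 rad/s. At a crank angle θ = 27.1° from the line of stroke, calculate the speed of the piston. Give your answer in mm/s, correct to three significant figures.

5920

ω = 158.9 rad/s
For an in-line slider-crank, x = r cosθ + √(L² − r² sin²θ), so v = −rω sinθ·[1 + r cosθ/√(L² − r² sin²θ)].
With r = 0.0659 m, L = 0.2445 m, θ = 27.1°: √(L² − r² sin²θ) = 0.24265 m.
v = −0.0659·158.9·0.45554·[1 + 0.0659·0.89021/0.24265] = -5.9232 m/s.
|v| = 5.9232 m/s = 5923.2 mm/s.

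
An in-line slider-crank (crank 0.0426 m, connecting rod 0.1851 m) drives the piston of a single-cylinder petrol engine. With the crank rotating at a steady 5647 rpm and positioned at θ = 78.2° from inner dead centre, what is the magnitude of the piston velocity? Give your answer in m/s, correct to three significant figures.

ω = 2π·5647/60 = 591.4 rad/s
For an in-line slider-crank, x = r cosθ + √(L² − r² sin²θ), so v = −rω sinθ·[1 + r cosθ/√(L² − r² sin²θ)].
With r = 0.0426 m, L = 0.1851 m, θ = 78.2°: √(L² − r² sin²θ) = 0.18034 m.
v = −0.0426·591.4·0.97887·[1 + 0.0426·0.20450/0.18034] = -25.85 m/s.
|v| = 25.85 m/s.

25.9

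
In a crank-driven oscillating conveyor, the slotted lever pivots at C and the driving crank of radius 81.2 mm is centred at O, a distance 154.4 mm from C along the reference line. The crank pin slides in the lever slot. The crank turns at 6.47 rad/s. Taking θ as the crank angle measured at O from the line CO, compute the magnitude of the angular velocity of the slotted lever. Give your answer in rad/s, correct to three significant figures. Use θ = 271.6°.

1.44

ω = 6.47 rad/s
Crank pin A relative to C: A = (d + r cosθ, r sinθ); lever angle φ = atan2(r sinθ, d + r cosθ).
Differentiating tanφ: φ̇ = rω(d cosθ + r)/(d² + r² + 2dr cosθ).
d² + r² + 2dr cosθ = |CA|² = 0.0311329 m²;  d cosθ + r = +0.085511 m.
|ω_lever| = |0.0812·6.47·+0.085511| / 0.0311329 = 1.443 rad/s.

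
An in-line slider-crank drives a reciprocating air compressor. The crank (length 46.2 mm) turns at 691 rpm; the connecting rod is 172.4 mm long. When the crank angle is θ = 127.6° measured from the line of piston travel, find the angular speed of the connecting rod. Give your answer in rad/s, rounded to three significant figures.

ω = 72.36 rad/s (converted from 691 rpm).
The rod makes angle φ with the slider axis where L sinφ = r sinθ; differentiating, L cosφ·φ̇ = r ω cosθ.
L cosφ = √(L² − r² sin²θ) = 0.16847 m.
|ω_rod| = r ω |cosθ| / √(L² − r² sin²θ) = 0.0462·72.36·0.61015/0.16847 = 12.108 rad/s.

12.1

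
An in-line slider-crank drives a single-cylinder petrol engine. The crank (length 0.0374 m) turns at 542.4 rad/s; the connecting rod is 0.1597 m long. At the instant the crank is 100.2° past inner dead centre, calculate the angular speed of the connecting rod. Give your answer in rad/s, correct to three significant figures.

23.1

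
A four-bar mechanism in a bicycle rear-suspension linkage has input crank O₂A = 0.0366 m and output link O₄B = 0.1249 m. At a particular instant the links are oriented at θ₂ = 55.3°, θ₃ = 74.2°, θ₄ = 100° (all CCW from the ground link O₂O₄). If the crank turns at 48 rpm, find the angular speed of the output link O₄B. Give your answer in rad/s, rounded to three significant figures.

ω₂ = 5.027 rad/s (from 48 rpm).
Differentiating the loop-closure r₂e^{iθ₂}+r₃e^{iθ₃}=r₁+r₄e^{iθ₄} gives r₂ω₂e^{iθ₂}+r₃ω₃e^{iθ₃}=r₄ω₄e^{iθ₄}.
Eliminating the other unknown: ω₄ = r₂ω₂ sin(θ₂−θ₃) / [r₄ sin(θ₄−θ₃)].
Numerator sine = -0.32392; denominator sine = +0.43523.
Result = 0.0366·5.027·(-0.32392) / (0.1249·(+0.43523)) = -1.0962 rad/s; magnitude 1.0962 rad/s.

1.10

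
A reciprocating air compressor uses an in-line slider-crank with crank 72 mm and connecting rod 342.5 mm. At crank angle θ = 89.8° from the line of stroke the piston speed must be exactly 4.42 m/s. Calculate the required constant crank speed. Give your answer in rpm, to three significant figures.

586

For an in-line slider-crank, |v_piston| = rω|sinθ|·[1 + r cosθ/√(L² − r² sin²θ)].
With r = 0.072 m, L = 0.3425 m, θ = 89.8°: the bracketed kinematic factor |dx/dθ| = 0.072054 m.
ω = v/|dx/dθ| = 4.42/0.072054 = 61.343 rad/s.
N = 60ω/(2π) = 585.78 rpm.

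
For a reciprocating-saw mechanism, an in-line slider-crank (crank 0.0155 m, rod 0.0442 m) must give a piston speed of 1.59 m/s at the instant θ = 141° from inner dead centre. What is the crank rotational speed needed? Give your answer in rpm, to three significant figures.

2160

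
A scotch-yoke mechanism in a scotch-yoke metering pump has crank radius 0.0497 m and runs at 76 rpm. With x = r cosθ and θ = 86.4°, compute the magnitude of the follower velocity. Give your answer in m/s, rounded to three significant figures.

0.395

ω = 7.959 rad/s (from 76 rpm).
x = r cosθ ⇒ ẋ = −rω sinθ.
|v| = rω|sinθ| = 0.0497·7.959·|sin 86.4°| = 0.39477 m/s.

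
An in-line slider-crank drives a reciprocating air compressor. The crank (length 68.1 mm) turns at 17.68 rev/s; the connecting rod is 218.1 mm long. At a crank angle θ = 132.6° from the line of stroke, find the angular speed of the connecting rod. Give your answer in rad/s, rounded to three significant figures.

ω = 111.1 rad/s (converted from 17.68 rev/s).
The rod makes angle φ with the slider axis where L sinφ = r sinθ; differentiating, L cosφ·φ̇ = r ω cosθ.
L cosφ = √(L² − r² sin²θ) = 0.21226 m.
|ω_rod| = r ω |cosθ| / √(L² − r² sin²θ) = 0.0681·111.1·0.67688/0.21226 = 24.124 rad/s.

24.1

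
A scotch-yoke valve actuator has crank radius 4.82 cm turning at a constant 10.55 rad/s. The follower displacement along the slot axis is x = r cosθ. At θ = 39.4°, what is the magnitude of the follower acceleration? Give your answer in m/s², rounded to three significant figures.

ω = 10.55 rad/s
x = r cosθ ⇒ ẍ = −rω² cosθ (ω constant).
|a| = rω²|cosθ| = 0.0482·(10.55)²·|cos 39.4°| = 4.1455 m/s².

4.15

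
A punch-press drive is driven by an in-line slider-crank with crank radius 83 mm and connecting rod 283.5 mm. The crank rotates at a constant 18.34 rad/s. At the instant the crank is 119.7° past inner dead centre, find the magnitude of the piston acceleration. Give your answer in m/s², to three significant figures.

ω = 18.34 rad/s
x(θ) = r cosθ + √(L² − r² sin²θ); with ω constant, a = ω²·d²x/dθ².
d²x/dθ² = −r cosθ − r²(cos2θ)/√u − r⁴ sin²2θ/(4u^{3/2}),  u = L² − r² sin²θ = 0.0751744 m².
Substituting r = 0.083 m, L = 0.2835 m, θ = 119.7°: d²x/dθ² = +0.053487 m.
a = ω²·d²x/dθ² = (18.34)²·(+0.053487) = +17.991 m/s²;  |a| = 17.991 m/s².

18.0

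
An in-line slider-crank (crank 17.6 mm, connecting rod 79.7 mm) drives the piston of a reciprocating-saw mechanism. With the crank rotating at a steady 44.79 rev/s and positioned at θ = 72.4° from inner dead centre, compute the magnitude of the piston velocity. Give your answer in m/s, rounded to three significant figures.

5.04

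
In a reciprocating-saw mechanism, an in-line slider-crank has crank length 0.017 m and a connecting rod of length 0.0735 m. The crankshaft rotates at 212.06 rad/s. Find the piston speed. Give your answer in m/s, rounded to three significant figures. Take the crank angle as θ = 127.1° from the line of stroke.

ω = 212.1 rad/s
For an in-line slider-crank, x = r cosθ + √(L² − r² sin²θ), so v = −rω sinθ·[1 + r cosθ/√(L² − r² sin²θ)].
With r = 0.017 m, L = 0.0735 m, θ = 127.1°: √(L² − r² sin²θ) = 0.072239 m.
v = −0.017·212.1·0.79758·[1 + 0.017·-0.60321/0.072239] = -2.4671 m/s.
|v| = 2.4671 m/s.

2.47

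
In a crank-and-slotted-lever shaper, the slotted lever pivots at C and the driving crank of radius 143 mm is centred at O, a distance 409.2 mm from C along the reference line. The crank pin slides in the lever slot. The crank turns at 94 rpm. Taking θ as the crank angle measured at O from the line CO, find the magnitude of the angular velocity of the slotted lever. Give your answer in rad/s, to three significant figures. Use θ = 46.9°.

ω = 9.844 rad/s (from 94 rpm).
Crank pin A relative to C: A = (d + r cosθ, r sinθ); lever angle φ = atan2(r sinθ, d + r cosθ).
Differentiating tanφ: φ̇ = rω(d cosθ + r)/(d² + r² + 2dr cosθ).
d² + r² + 2dr cosθ = |CA|² = 0.267858 m²;  d cosθ + r = +0.4226 m.
|ω_lever| = |0.143·9.844·+0.4226| / 0.267858 = 2.2208 rad/s.

2.22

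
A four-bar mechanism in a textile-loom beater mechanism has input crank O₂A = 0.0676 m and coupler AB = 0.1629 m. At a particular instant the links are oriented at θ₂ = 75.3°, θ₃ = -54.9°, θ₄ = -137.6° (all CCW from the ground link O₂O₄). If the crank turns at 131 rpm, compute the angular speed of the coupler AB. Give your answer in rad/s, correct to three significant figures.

3.12

ω₂ = 13.72 rad/s (from 131 rpm).
Differentiating the loop-closure r₂e^{iθ₂}+r₃e^{iθ₃}=r₁+r₄e^{iθ₄} gives r₂ω₂e^{iθ₂}+r₃ω₃e^{iθ₃}=r₄ω₄e^{iθ₄}.
Eliminating the other unknown: ω₃ = r₂ω₂ sin(θ₄−θ₂) / [r₃ sin(θ₃−θ₄)].
Numerator sine = +0.54317; denominator sine = +0.99189.
Result = 0.0676·13.72·(+0.54317) / (0.1629·(+0.99189)) = +3.1174 rad/s; magnitude 3.1174 rad/s.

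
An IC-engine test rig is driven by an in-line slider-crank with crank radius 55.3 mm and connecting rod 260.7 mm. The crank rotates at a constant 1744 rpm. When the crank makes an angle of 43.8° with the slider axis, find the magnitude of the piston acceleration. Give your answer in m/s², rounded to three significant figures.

ω = 2π·1744/60 = 182.6 rad/s
x(θ) = r cosθ + √(L² − r² sin²θ); with ω constant, a = ω²·d²x/dθ².
d²x/dθ² = −r cosθ − r²(cos2θ)/√u − r⁴ sin²2θ/(4u^{3/2}),  u = L² − r² sin²θ = 0.0664995 m².
Substituting r = 0.0553 m, L = 0.2607 m, θ = 43.8°: d²x/dθ² = -0.040546 m.
a = ω²·d²x/dθ² = (182.6)²·(-0.040546) = -1352.4 m/s²;  |a| = 1352.4 m/s².

1350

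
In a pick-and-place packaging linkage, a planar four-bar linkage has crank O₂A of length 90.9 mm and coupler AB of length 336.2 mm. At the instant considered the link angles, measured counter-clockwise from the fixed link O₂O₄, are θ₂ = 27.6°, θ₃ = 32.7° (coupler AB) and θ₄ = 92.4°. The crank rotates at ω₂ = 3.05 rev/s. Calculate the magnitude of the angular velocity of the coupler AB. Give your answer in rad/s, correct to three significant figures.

5.43

ω₂ = 19.16 rad/s (from 3.05 rev/s).
Differentiating the loop-closure r₂e^{iθ₂}+r₃e^{iθ₃}=r₁+r₄e^{iθ₄} gives r₂ω₂e^{iθ₂}+r₃ω₃e^{iθ₃}=r₄ω₄e^{iθ₄}.
Eliminating the other unknown: ω₃ = r₂ω₂ sin(θ₄−θ₂) / [r₃ sin(θ₃−θ₄)].
Numerator sine = +0.90483; denominator sine = -0.86340.
Result = 0.0909·19.16·(+0.90483) / (0.3362·(-0.86340)) = -5.43 rad/s; magnitude 5.43 rad/s.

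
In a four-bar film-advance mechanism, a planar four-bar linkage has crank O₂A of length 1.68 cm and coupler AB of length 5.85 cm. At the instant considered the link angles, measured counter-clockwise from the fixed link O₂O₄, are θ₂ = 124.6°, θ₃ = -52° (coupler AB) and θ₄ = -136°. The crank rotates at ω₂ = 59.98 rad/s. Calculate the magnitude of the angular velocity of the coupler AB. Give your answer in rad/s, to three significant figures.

17.1

ω₂ = 59.98 rad/s
Differentiating the loop-closure r₂e^{iθ₂}+r₃e^{iθ₃}=r₁+r₄e^{iθ₄} gives r₂ω₂e^{iθ₂}+r₃ω₃e^{iθ₃}=r₄ω₄e^{iθ₄}.
Eliminating the other unknown: ω₃ = r₂ω₂ sin(θ₄−θ₂) / [r₃ sin(θ₃−θ₄)].
Numerator sine = +0.98657; denominator sine = +0.99452.
Result = 0.0168·59.98·(+0.98657) / (0.0585·(+0.99452)) = +17.087 rad/s; magnitude 17.087 rad/s.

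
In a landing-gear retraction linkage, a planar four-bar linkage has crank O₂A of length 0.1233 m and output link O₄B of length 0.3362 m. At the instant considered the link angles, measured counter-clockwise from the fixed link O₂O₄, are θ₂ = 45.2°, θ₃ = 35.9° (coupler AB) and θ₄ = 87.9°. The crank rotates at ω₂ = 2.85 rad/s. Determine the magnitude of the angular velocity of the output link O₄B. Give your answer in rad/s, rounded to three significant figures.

ω₂ = 2.85 rad/s
Differentiating the loop-closure r₂e^{iθ₂}+r₃e^{iθ₃}=r₁+r₄e^{iθ₄} gives r₂ω₂e^{iθ₂}+r₃ω₃e^{iθ₃}=r₄ω₄e^{iθ₄}.
Eliminating the other unknown: ω₄ = r₂ω₂ sin(θ₂−θ₃) / [r₄ sin(θ₄−θ₃)].
Numerator sine = +0.16160; denominator sine = +0.78801.
Result = 0.1233·2.85·(+0.16160) / (0.3362·(+0.78801)) = +0.21435 rad/s; magnitude 0.21435 rad/s.

0.214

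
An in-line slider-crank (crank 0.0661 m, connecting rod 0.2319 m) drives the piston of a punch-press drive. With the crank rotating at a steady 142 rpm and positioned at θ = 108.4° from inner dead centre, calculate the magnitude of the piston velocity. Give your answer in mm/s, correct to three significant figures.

846

ω = 2π·142/60 = 14.87 rad/s
For an in-line slider-crank, x = r cosθ + √(L² − r² sin²θ), so v = −rω sinθ·[1 + r cosθ/√(L² − r² sin²θ)].
With r = 0.0661 m, L = 0.2319 m, θ = 108.4°: √(L² − r² sin²θ) = 0.22326 m.
v = −0.0661·14.87·0.94888·[1 + 0.0661·-0.31565/0.22326] = -0.84551 m/s.
|v| = 0.84551 m/s = 845.51 mm/s.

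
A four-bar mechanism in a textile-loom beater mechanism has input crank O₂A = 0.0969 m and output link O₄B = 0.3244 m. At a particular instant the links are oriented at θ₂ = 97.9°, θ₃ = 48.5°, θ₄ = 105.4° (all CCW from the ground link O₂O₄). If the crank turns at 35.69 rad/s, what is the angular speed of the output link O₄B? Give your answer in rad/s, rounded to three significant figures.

9.66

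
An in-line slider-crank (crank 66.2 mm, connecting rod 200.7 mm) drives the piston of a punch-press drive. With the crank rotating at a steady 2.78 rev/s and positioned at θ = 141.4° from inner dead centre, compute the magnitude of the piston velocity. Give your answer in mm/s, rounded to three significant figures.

531

ω = 2π·2.78 = 17.47 rad/s
For an in-line slider-crank, x = r cosθ + √(L² − r² sin²θ), so v = −rω sinθ·[1 + r cosθ/√(L² − r² sin²θ)].
With r = 0.0662 m, L = 0.2007 m, θ = 141.4°: √(L² − r² sin²θ) = 0.1964 m.
v = −0.0662·17.47·0.62388·[1 + 0.0662·-0.78152/0.1964] = -0.53138 m/s.
|v| = 0.53138 m/s = 531.38 mm/s.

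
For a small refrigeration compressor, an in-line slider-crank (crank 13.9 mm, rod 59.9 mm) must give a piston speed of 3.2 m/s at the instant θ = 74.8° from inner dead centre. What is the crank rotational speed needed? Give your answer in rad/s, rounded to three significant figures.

225

For an in-line slider-crank, |v_piston| = rω|sinθ|·[1 + r cosθ/√(L² − r² sin²θ)].
With r = 0.0139 m, L = 0.0599 m, θ = 74.8°: the bracketed kinematic factor |dx/dθ| = 0.014251 m.
ω = v/|dx/dθ| = 3.2/0.014251 = 224.54 rad/s.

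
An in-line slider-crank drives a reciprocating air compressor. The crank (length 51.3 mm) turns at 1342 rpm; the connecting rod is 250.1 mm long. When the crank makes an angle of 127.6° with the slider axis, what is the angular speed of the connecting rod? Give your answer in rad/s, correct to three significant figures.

17.8

ω = 140.5 rad/s (converted from 1342 rpm).
The rod makes angle φ with the slider axis where L sinφ = r sinθ; differentiating, L cosφ·φ̇ = r ω cosθ.
L cosφ = √(L² − r² sin²θ) = 0.24678 m.
|ω_rod| = r ω |cosθ| / √(L² − r² sin²θ) = 0.0513·140.5·0.61015/0.24678 = 17.825 rad/s.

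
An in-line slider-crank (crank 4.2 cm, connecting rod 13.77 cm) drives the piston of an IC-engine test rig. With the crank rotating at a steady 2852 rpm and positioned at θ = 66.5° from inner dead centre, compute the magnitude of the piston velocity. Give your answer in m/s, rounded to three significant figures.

ω = 2π·2852/60 = 298.7 rad/s
For an in-line slider-crank, x = r cosθ + √(L² − r² sin²θ), so v = −rω sinθ·[1 + r cosθ/√(L² − r² sin²θ)].
With r = 0.042 m, L = 0.1377 m, θ = 66.5°: √(L² − r² sin²θ) = 0.1322 m.
v = −0.042·298.7·0.91706·[1 + 0.042·0.39875/0.1322] = -12.961 m/s.
|v| = 12.961 m/s.

13.0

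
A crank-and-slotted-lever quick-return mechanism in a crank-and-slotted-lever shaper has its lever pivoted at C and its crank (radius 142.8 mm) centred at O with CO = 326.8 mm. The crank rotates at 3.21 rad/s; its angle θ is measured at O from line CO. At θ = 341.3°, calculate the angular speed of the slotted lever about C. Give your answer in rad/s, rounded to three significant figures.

ω = 3.21 rad/s
Crank pin A relative to C: A = (d + r cosθ, r sinθ); lever angle φ = atan2(r sinθ, d + r cosθ).
Differentiating tanφ: φ̇ = rω(d cosθ + r)/(d² + r² + 2dr cosθ).
d² + r² + 2dr cosθ = |CA|² = 0.215597 m²;  d cosθ + r = +0.45235 m.
|ω_lever| = |0.1428·3.21·+0.45235| / 0.215597 = 0.96175 rad/s.

0.962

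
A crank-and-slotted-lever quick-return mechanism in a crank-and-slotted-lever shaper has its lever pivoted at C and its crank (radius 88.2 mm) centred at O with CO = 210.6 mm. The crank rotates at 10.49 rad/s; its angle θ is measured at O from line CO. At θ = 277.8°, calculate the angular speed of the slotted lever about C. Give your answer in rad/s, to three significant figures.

ω = 10.49 rad/s
Crank pin A relative to C: A = (d + r cosθ, r sinθ); lever angle φ = atan2(r sinθ, d + r cosθ).
Differentiating tanφ: φ̇ = rω(d cosθ + r)/(d² + r² + 2dr cosθ).
d² + r² + 2dr cosθ = |CA|² = 0.0571734 m²;  d cosθ + r = +0.11678 m.
|ω_lever| = |0.0882·10.49·+0.11678| / 0.0571734 = 1.8898 rad/s.

1.89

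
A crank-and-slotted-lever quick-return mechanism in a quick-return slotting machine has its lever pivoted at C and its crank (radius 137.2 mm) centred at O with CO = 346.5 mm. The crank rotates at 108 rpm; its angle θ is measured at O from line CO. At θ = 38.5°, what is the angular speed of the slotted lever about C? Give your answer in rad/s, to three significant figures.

2.97

ω = 11.31 rad/s (from 108 rpm).
Crank pin A relative to C: A = (d + r cosθ, r sinθ); lever angle φ = atan2(r sinθ, d + r cosθ).
Differentiating tanφ: φ̇ = rω(d cosθ + r)/(d² + r² + 2dr cosθ).
d² + r² + 2dr cosθ = |CA|² = 0.213296 m²;  d cosθ + r = +0.40837 m.
|ω_lever| = |0.1372·11.31·+0.40837| / 0.213296 = 2.9709 rad/s.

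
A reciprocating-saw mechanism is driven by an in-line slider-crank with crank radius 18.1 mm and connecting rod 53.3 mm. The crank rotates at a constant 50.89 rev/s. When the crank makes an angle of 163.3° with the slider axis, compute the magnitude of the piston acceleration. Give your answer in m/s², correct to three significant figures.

ω = 2π·50.9 = 319.8 rad/s
x(θ) = r cosθ + √(L² − r² sin²θ); with ω constant, a = ω²·d²x/dθ².
d²x/dθ² = −r cosθ − r²(cos2θ)/√u − r⁴ sin²2θ/(4u^{3/2}),  u = L² − r² sin²θ = 0.00281384 m².
Substituting r = 0.0181 m, L = 0.0533 m, θ = 163.3°: d²x/dθ² = +0.012126 m.
a = ω²·d²x/dθ² = (319.8)²·(+0.012126) = +1239.8 m/s²;  |a| = 1239.8 m/s².

1240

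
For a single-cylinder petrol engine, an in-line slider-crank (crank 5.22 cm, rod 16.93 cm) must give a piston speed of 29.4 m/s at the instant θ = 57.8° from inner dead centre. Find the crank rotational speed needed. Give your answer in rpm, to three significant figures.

For an in-line slider-crank, |v_piston| = rω|sinθ|·[1 + r cosθ/√(L² − r² sin²θ)].
With r = 0.0522 m, L = 0.1693 m, θ = 57.8°: the bracketed kinematic factor |dx/dθ| = 0.051689 m.
ω = v/|dx/dθ| = 29.4/0.051689 = 568.79 rad/s.
N = 60ω/(2π) = 5431.5 rpm.

5430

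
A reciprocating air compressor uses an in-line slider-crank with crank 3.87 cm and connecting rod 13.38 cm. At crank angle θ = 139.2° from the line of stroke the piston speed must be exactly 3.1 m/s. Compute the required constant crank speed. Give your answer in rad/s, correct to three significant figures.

For an in-line slider-crank, |v_piston| = rω|sinθ|·[1 + r cosθ/√(L² − r² sin²θ)].
With r = 0.0387 m, L = 0.1338 m, θ = 139.2°: the bracketed kinematic factor |dx/dθ| = 0.019649 m.
ω = v/|dx/dθ| = 3.1/0.019649 = 157.77 rad/s.

158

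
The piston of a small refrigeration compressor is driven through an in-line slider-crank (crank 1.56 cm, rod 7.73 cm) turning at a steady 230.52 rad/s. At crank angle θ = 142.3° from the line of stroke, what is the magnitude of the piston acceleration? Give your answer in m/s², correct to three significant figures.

ω = 230.5 rad/s
x(θ) = r cosθ + √(L² − r² sin²θ); with ω constant, a = ω²·d²x/dθ².
d²x/dθ² = −r cosθ − r²(cos2θ)/√u − r⁴ sin²2θ/(4u^{3/2}),  u = L² − r² sin²θ = 0.00588428 m².
Substituting r = 0.0156 m, L = 0.0773 m, θ = 142.3°: d²x/dθ² = +0.011513 m.
a = ω²·d²x/dθ² = (230.5)²·(+0.011513) = +611.78 m/s²;  |a| = 611.78 m/s².

612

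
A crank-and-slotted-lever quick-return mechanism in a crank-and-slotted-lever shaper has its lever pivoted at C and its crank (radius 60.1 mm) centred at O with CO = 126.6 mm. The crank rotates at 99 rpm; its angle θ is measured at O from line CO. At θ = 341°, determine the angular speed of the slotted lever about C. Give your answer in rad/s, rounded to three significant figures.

3.29

ω = 10.37 rad/s (from 99 rpm).
Crank pin A relative to C: A = (d + r cosθ, r sinθ); lever angle φ = atan2(r sinθ, d + r cosθ).
Differentiating tanφ: φ̇ = rω(d cosθ + r)/(d² + r² + 2dr cosθ).
d² + r² + 2dr cosθ = |CA|² = 0.0340278 m²;  d cosθ + r = +0.1798 m.
|ω_lever| = |0.0601·10.37·+0.1798| / 0.0340278 = 3.2923 rad/s.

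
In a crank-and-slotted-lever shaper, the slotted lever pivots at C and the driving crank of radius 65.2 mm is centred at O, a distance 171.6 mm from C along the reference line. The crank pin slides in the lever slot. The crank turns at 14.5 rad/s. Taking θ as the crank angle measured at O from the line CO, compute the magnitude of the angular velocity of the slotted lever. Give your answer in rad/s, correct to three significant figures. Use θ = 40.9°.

ω = 14.5 rad/s
Crank pin A relative to C: A = (d + r cosθ, r sinθ); lever angle φ = atan2(r sinθ, d + r cosθ).
Differentiating tanφ: φ̇ = rω(d cosθ + r)/(d² + r² + 2dr cosθ).
d² + r² + 2dr cosθ = |CA|² = 0.0506111 m²;  d cosθ + r = +0.1949 m.
|ω_lever| = |0.0652·14.5·+0.1949| / 0.0506111 = 3.6408 rad/s.

3.64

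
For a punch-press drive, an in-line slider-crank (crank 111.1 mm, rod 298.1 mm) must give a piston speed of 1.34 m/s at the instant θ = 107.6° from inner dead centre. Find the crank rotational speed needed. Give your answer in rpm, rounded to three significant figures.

For an in-line slider-crank, |v_piston| = rω|sinθ|·[1 + r cosθ/√(L² − r² sin²θ)].
With r = 0.1111 m, L = 0.2981 m, θ = 107.6°: the bracketed kinematic factor |dx/dθ| = 0.093133 m.
ω = v/|dx/dθ| = 1.34/0.093133 = 14.388 rad/s.
N = 60ω/(2π) = 137.4 rpm.

137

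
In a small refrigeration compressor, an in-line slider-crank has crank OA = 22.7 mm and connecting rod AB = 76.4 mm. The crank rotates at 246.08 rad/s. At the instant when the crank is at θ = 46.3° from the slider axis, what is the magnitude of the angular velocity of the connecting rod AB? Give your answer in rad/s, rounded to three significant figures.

51.7

ω = 246.1 rad/s
The rod makes angle φ with the slider axis where L sinφ = r sinθ; differentiating, L cosφ·φ̇ = r ω cosθ.
L cosφ = √(L² − r² sin²θ) = 0.074617 m.
|ω_rod| = r ω |cosθ| / √(L² − r² sin²θ) = 0.0227·246.1·0.69088/0.074617 = 51.722 rad/s.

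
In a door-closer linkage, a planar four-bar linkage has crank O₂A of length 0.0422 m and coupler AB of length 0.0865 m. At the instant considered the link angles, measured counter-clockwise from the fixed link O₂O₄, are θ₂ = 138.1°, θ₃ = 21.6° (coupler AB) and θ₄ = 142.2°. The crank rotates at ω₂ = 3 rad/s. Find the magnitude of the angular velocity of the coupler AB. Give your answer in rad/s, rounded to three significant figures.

ω₂ = 3 rad/s
Differentiating the loop-closure r₂e^{iθ₂}+r₃e^{iθ₃}=r₁+r₄e^{iθ₄} gives r₂ω₂e^{iθ₂}+r₃ω₃e^{iθ₃}=r₄ω₄e^{iθ₄}.
Eliminating the other unknown: ω₃ = r₂ω₂ sin(θ₄−θ₂) / [r₃ sin(θ₃−θ₄)].
Numerator sine = +0.07150; denominator sine = -0.86074.
Result = 0.0422·3·(+0.07150) / (0.0865·(-0.86074)) = -0.12157 rad/s; magnitude 0.12157 rad/s.

0.122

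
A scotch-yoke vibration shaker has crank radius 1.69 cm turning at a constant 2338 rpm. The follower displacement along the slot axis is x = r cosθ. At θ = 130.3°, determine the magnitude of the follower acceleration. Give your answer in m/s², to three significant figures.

655

ω = 244.8 rad/s (from 2338 rpm).
x = r cosθ ⇒ ẍ = −rω² cosθ (ω constant).
|a| = rω²|cosθ| = 0.0169·(244.8)²·|cos 130.3°| = 655.23 m/s².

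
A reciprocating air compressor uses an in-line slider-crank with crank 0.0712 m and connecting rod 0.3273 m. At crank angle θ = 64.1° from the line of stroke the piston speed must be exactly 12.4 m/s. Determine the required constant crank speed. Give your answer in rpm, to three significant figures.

1690

For an in-line slider-crank, |v_piston| = rω|sinθ|·[1 + r cosθ/√(L² − r² sin²θ)].
With r = 0.0712 m, L = 0.3273 m, θ = 64.1°: the bracketed kinematic factor |dx/dθ| = 0.070254 m.
ω = v/|dx/dθ| = 12.4/0.070254 = 176.5 rad/s.
N = 60ω/(2π) = 1685.5 rpm.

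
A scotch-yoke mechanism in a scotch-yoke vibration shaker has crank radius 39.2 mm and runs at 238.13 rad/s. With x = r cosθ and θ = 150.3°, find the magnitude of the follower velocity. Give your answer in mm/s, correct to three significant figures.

4620

ω = 238.1 rad/s
x = r cosθ ⇒ ẋ = −rω sinθ.
|v| = rω|sinθ| = 0.0392·238.1·|sin 150.3°| = 4.625 m/s = 4625 mm/s.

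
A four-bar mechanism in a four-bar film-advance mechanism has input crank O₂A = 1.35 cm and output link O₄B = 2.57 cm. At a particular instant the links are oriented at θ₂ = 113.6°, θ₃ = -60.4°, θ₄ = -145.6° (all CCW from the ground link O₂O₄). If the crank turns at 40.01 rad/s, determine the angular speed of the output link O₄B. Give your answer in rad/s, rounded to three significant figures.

2.20

ω₂ = 40.01 rad/s
Differentiating the loop-closure r₂e^{iθ₂}+r₃e^{iθ₃}=r₁+r₄e^{iθ₄} gives r₂ω₂e^{iθ₂}+r₃ω₃e^{iθ₃}=r₄ω₄e^{iθ₄}.
Eliminating the other unknown: ω₄ = r₂ω₂ sin(θ₂−θ₃) / [r₄ sin(θ₄−θ₃)].
Numerator sine = +0.10453; denominator sine = -0.99649.
Result = 0.0135·40.01·(+0.10453) / (0.0257·(-0.99649)) = -2.2046 rad/s; magnitude 2.2046 rad/s.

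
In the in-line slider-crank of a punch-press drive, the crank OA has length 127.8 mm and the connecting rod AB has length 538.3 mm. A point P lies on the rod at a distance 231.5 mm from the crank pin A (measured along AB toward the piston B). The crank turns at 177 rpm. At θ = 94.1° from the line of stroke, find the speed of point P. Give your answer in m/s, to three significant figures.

2.35

ω = 18.54 rad/s.  Crank-pin speed |V_A| = rω = 2.3688 m/s, perpendicular to OA.
Rod angle: sinφ = −(r/L) sinθ ⇒ φ = -13.698°; ω_rod = −rω cosθ/√(L²−r²sin²θ) = +0.32384 rad/s.
V_P = V_A + ω_rod × AP, with AP = 0.2315 m along the rod.
Components: V_Px = −rω sinθ − a·ω_rod·sinφ = -2.345 m/s;  V_Py = rω cosθ + a·ω_rod·cosφ = -0.096528 m/s.
|V_P| = √(V_Px² + V_Py²) = 2.347 m/s.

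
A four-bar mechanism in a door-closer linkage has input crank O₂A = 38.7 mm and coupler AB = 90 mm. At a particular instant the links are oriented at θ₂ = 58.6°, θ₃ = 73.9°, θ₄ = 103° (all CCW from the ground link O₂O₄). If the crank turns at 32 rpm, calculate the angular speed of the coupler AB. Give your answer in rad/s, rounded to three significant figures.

2.07

ω₂ = 3.351 rad/s (from 32 rpm).
Differentiating the loop-closure r₂e^{iθ₂}+r₃e^{iθ₃}=r₁+r₄e^{iθ₄} gives r₂ω₂e^{iθ₂}+r₃ω₃e^{iθ₃}=r₄ω₄e^{iθ₄}.
Eliminating the other unknown: ω₃ = r₂ω₂ sin(θ₄−θ₂) / [r₃ sin(θ₃−θ₄)].
Numerator sine = +0.69966; denominator sine = -0.48634.
Result = 0.0387·3.351·(+0.69966) / (0.09·(-0.48634)) = -2.073 rad/s; magnitude 2.073 rad/s.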